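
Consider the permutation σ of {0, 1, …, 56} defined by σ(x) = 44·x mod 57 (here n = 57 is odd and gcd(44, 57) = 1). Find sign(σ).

-1

Start at x=28: 28 → 35 → 1 → 44 → 55 → 26 → 4 → … (one orbit).
Decompose π into cycles: lengths [18, 18, 9, 9, 2, 1] (6 cycles, including the fixed point 0).
sign(π) = (−1)^{n − #cycles} = (−1)^{57−6} = (−1)^51 = -1.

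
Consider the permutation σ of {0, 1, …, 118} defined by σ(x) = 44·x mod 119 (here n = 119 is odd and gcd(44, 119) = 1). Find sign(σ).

Start at x=78: 78 → 100 → 116 → 106 → 23 → 60 → 22 → … (one orbit).
Cycle lengths of π_44 on ℤ/119ℤ: [48, 48, 16, 3, 3, 1]; 6 cycles in total.
119 − 6 = 113 transpositions; sign(π) = (−1)^113 = -1.
Check: (44/119) = -1 by Zolotarev.

-1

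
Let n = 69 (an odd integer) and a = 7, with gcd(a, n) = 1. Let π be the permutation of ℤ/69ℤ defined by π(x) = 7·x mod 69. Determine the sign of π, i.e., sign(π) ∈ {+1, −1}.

Start at x=13: 13 → 22 → 16 → 43 → 25 → 37 → 52 → … (one orbit).
The orbit structure of x ↦ 7x mod 69: 6 orbits of sizes [22, 22, 22, 1, 1, 1].
With 6 cycles on 69 points, sign = (−1)^{69−6} = -1.

-1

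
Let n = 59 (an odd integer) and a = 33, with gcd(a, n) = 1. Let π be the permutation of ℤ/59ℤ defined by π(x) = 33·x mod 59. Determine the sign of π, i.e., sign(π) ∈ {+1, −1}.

Orbit of 51 under x↦33x: [51, 31, 20, 11, 9, 2, 7]… (length divides ord_59(33)).
2 cycles of lengths [58, 1].
With 2 cycles on 59 points, sign = (−1)^{59−2} = -1.
Check: (33/59) = -1 by Zolotarev.

-1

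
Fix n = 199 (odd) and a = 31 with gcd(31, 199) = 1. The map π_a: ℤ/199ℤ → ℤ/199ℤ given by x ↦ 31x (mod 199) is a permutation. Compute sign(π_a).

+1

Start at x=86: 86 → 79 → 61 → 100 → 115 → 182 → 70 → … (one orbit).
Cycle type of π: 99×2 + 1; total 3 cycles.
199 − 3 = 196 transpositions; sign(π) = (−1)^196 = +1.
Via Zolotarev, sign(π_{31}) = (31|199) = +1.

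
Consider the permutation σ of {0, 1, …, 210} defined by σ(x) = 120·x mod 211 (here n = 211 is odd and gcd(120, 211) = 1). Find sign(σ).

+1

Orbit of 204 under x↦120x: [204, 4, 58, 208, 62, 55, 59]… (length divides ord_211(120)).
Cycle type of π: 105×2 + 1; total 3 cycles.
3 cycles on 211: each ℓ→(−1)^(ℓ−1), product (−1)^208 = +1.
Via Zolotarev, sign(π_{120}) = (120|211) = +1.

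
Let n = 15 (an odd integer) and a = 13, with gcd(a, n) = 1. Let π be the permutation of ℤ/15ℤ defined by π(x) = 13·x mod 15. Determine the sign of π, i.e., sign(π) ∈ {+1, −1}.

-1

Start at x=7: 7 → 1 → 13 → 4 → 7 (one orbit).
The orbit structure of x ↦ 13x mod 15: 6 orbits of sizes [4, 4, 4, 1, 1, 1].
n − c = 15 − 6 = 9; sign = (−1)^9 = -1.
Via Zolotarev, sign(π_{13}) = (13|15) = -1.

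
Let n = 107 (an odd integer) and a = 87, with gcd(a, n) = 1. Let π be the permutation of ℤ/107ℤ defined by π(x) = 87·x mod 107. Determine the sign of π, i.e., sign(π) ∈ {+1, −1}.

+1

Trace 102: π^k(102) = [102, 100, 33, 89, 39, 76, 85] for k=0..6.
Decompose π into cycles: lengths [53, 53, 1] (3 cycles, including the fixed point 0).
n − c = 107 − 3 = 104; sign = (−1)^104 = +1.
Check: (87/107) = +1 by Zolotarev.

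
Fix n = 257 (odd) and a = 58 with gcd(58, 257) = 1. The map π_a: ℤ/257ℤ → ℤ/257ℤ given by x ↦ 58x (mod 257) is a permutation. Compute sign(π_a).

Orbit of 29 under x↦58x: [29, 140, 153, 136, 178, 44, 239]… (length divides ord_257(58)).
The orbit structure of x ↦ 58x mod 257: 3 orbits of sizes [128, 128, 1].
3 cycles on 257: each ℓ→(−1)^(ℓ−1), product (−1)^254 = +1.
Check: (58/257) = +1 by Zolotarev.

+1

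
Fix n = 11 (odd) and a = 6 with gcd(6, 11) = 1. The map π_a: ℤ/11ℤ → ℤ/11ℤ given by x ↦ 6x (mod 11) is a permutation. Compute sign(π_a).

-1

Trace 7: π^k(7) = [7, 9, 10, 5, 8, 4, 2] for k=0..6.
Cycle lengths of π_6 on ℤ/11ℤ: [10, 1]; 2 cycles in total.
sign(π) = (−1)^{n − #cycles} = (−1)^{11−2} = (−1)^9 = -1.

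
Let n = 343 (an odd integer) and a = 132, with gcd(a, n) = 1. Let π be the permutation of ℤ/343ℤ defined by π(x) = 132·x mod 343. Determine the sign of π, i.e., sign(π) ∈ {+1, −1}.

Orbit of 22 under x↦132x: [22, 160, 197, 279, 127, 300, 155]… (length divides ord_343(132)).
Cycle lengths of π_132 on ℤ/343ℤ: [98, 98, 98, 14, 14, 14, 2, 2, 2, 1]; 10 cycles in total.
sign(π) = (−1)^{n − #cycles} = (−1)^{343−10} = (−1)^333 = -1.
(132|343)_J = -1 (Zolotarev's lemma cross-check).

-1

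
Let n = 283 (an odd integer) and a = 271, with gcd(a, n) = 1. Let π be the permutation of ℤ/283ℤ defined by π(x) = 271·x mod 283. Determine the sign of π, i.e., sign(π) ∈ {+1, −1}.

Trace 253: π^k(253) = [253, 77, 208, 51, 237, 269, 168] for k=0..6.
π_271 has 3 disjoint cycles with lengths [141, 141, 1] on {0,…,282}.
n − c = 283 − 3 = 280; sign = (−1)^280 = +1.
Check: (271/283) = +1 by Zolotarev.

+1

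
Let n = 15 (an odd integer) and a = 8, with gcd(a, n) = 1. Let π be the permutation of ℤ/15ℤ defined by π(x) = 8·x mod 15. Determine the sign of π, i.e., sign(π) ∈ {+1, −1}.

Trace 4: π^k(4) = [4, 2, 1, 8] for k=0..3.
5 cycles of lengths [4, 4, 4, 2, 1].
5 cycles on 15: each ℓ→(−1)^(ℓ−1), product (−1)^10 = +1.

+1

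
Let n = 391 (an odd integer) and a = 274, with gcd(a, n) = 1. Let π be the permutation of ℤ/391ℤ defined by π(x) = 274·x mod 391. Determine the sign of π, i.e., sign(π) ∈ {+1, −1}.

Start at x=174: 174 → 365 → 305 → 287 → 47 → 366 → 188 → … (one orbit).
The orbit structure of x ↦ 274x mod 391: 8 orbits of sizes [88, 88, 88, 88, 22, 8, 8, 1].
8 cycles on 391: each ℓ→(−1)^(ℓ−1), product (−1)^383 = -1.

-1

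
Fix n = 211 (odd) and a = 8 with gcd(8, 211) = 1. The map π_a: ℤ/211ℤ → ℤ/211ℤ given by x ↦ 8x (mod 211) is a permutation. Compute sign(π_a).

Trace 65: π^k(65) = [65, 98, 151, 153, 169, 86, 55] for k=0..6.
The orbit structure of x ↦ 8x mod 211: 4 orbits of sizes [70, 70, 70, 1].
sign(π) = (−1)^{n − #cycles} = (−1)^{211−4} = (−1)^207 = -1.
(8|211)_J = -1 (Zolotarev's lemma cross-check).

-1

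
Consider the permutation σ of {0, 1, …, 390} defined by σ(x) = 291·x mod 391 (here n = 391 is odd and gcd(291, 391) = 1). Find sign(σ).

Trace 188: π^k(188) = [188, 359, 72, 229, 169, 304, 98] for k=0..6.
8 cycles of lengths [88, 88, 88, 88, 22, 8, 8, 1].
With 8 cycles on 391 points, sign = (−1)^{391−8} = -1.

-1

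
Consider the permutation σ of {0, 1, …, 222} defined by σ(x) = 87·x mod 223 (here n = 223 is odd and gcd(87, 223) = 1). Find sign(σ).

Orbit of 91 under x↦87x: [91, 112, 155, 105, 215, 196, 104]… (length divides ord_223(87)).
Cycle lengths of π_87 on ℤ/223ℤ: [74, 74, 74, 1]; 4 cycles in total.
sign(π) = (−1)^{n − #cycles} = (−1)^{223−4} = (−1)^219 = -1.

-1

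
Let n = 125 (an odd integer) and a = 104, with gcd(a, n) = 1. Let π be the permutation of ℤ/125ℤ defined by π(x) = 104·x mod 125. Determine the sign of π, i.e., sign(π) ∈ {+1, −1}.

+1

Start at x=36: 36 → 119 → 1 → 104 → 66 → 114 → 106 → … (one orbit).
Cycle lengths of π_104 on ℤ/125ℤ: [50, 50, 10, 10, 2, 2, 1]; 7 cycles in total.
n − c = 125 − 7 = 118; sign = (−1)^118 = +1.
The Jacobi symbol (104|125) = +1 (Zolotarev) agrees.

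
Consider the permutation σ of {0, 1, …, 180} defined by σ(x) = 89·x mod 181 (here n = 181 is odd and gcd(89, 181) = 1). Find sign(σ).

Orbit of 149 under x↦89x: [149, 48, 109, 108, 19, 62, 88]… (length divides ord_181(89)).
Cycle type of π: 36×5 + 1; total 6 cycles.
sign(π) = (−1)^{n − #cycles} = (−1)^{181−6} = (−1)^175 = -1.
The Jacobi symbol (89|181) = -1 (Zolotarev) agrees.

-1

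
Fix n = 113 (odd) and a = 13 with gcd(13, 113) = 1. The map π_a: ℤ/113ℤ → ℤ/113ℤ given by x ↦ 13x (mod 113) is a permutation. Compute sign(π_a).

+1

Orbit of 87 under x↦13x: [87, 1, 13, 56, 50, 85, 88]… (length divides ord_113(13)).
The orbit structure of x ↦ 13x mod 113: 3 orbits of sizes [56, 56, 1].
3 cycles on 113: each ℓ→(−1)^(ℓ−1), product (−1)^110 = +1.
(13|113)_J = +1 (Zolotarev's lemma cross-check).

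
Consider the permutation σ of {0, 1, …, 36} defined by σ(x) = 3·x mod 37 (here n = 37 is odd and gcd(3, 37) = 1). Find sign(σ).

+1

Orbit of 33 under x↦3x: [33, 25, 1, 3, 9, 27, 7]… (length divides ord_37(3)).
Cycle type of π: 18×2 + 1; total 3 cycles.
sign(π) = (−1)^{n − #cycles} = (−1)^{37−3} = (−1)^34 = +1.
The Jacobi symbol (3|37) = +1 (Zolotarev) agrees.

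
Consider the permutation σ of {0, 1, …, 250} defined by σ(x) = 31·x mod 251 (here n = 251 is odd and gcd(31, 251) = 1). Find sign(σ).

Start at x=169: 169 → 219 → 12 → 121 → 237 → 68 → 100 → … (one orbit).
π_31 has 3 disjoint cycles with lengths [125, 125, 1] on {0,…,250}.
sign(π) = (−1)^{n − #cycles} = (−1)^{251−3} = (−1)^248 = +1.
Zolotarev: (31|251) = +1, matching the cycle-count sign.

+1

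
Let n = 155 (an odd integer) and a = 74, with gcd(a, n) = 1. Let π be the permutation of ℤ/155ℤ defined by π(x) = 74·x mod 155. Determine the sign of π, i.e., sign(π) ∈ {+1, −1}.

-1

Orbit of 24 under x↦74x: [24, 71, 139, 56, 114, 66, 79]… (length divides ord_155(74)).
The orbit structure of x ↦ 74x mod 155: 8 orbits of sizes [30, 30, 30, 30, 30, 2, 2, 1].
n − c = 155 − 8 = 147; sign = (−1)^147 = -1.
(74|155)_J = -1 (Zolotarev's lemma cross-check).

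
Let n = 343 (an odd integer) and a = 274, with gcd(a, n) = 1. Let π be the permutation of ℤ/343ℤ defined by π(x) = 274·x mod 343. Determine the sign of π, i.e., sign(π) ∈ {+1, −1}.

Orbit of 204 under x↦274x: [204, 330, 211, 190, 267, 99, 29]… (length divides ord_343(274)).
Decompose π into cycles: lengths [49, 49, 49, 49, 49, 49, 7, 7, 7, 7, 7, 7, 1, 1, 1, 1, 1, 1, 1] (19 cycles, including the fixed point 0).
n − c = 343 − 19 = 324; sign = (−1)^324 = +1.
Check: (274/343) = +1 by Zolotarev.

+1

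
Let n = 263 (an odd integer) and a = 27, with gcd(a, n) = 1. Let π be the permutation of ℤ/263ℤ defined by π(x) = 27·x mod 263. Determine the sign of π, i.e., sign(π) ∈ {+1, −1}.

+1

Orbit of 99 under x↦27x: [99, 43, 109, 50, 35, 156, 4]… (length divides ord_263(27)).
π_27 has 3 disjoint cycles with lengths [131, 131, 1] on {0,…,262}.
263 − 3 = 260 transpositions; sign(π) = (−1)^260 = +1.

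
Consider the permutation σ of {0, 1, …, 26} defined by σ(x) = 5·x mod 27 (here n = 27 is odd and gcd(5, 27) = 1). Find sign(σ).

-1

Trace 7: π^k(7) = [7, 8, 13, 11, 1, 5, 25] for k=0..6.
Cycle lengths of π_5 on ℤ/27ℤ: [18, 6, 2, 1]; 4 cycles in total.
4 cycles on 27: each ℓ→(−1)^(ℓ−1), product (−1)^23 = -1.
(5|27)_J = -1 (Zolotarev's lemma cross-check).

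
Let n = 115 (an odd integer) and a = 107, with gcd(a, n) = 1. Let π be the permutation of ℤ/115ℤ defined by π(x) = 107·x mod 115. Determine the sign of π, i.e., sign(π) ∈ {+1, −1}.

Trace 113: π^k(113) = [113, 16, 102, 104, 88, 101, 112] for k=0..6.
The orbit structure of x ↦ 107x mod 115: 5 orbits of sizes [44, 44, 22, 4, 1].
5 cycles on 115: each ℓ→(−1)^(ℓ−1), product (−1)^110 = +1.

+1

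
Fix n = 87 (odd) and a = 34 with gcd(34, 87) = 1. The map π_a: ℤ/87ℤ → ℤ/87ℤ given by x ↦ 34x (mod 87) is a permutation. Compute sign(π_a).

+1

Start at x=49: 49 → 13 → 7 → 64 → 1 → 34 → 25 → … (one orbit).
π_34 has 9 disjoint cycles with lengths [14, 14, 14, 14, 14, 14, 1, 1, 1] on {0,…,86}.
n − c = 87 − 9 = 78; sign = (−1)^78 = +1.
(34|87)_J = +1 (Zolotarev's lemma cross-check).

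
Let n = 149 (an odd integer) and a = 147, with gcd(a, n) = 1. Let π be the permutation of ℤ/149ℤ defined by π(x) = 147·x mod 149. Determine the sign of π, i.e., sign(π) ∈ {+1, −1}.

Trace 78: π^k(78) = [78, 142, 14, 121, 56, 37, 75] for k=0..6.
2 cycles of lengths [148, 1].
n − c = 149 − 2 = 147; sign = (−1)^147 = -1.
Check: (147/149) = -1 by Zolotarev.

-1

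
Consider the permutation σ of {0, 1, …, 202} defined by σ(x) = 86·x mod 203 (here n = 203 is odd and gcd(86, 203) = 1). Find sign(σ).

+1

Trace 86: π^k(86) = [86, 88, 57, 30, 144, 1] for k=0..5.
45 cycles of lengths [6, 6, 6, 6, 6, 6, 6, 6, 6, 6, 6, 6, 6, 6, 6, 6, 6, 6, 6, 6, 6, 6, 6, 6, 6, 6, 6, 6, 3, 3, 2, 2, 2, 2, 2, 2, 2, 2, 2, 2, 2, 2, 2, 2, 1].
n − c = 203 − 45 = 158; sign = (−1)^158 = +1.
(86|203)_J = +1 (Zolotarev's lemma cross-check).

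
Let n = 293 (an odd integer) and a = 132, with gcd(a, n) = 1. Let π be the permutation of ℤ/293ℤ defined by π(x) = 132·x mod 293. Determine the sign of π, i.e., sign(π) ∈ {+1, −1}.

+1

Start at x=88: 88 → 189 → 43 → 109 → 31 → 283 → 145 → … (one orbit).
Decompose π into cycles: lengths [146, 146, 1] (3 cycles, including the fixed point 0).
sign(π) = (−1)^{n − #cycles} = (−1)^{293−3} = (−1)^290 = +1.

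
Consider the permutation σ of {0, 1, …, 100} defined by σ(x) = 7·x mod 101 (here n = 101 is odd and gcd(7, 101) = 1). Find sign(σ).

Orbit of 81 under x↦7x: [81, 62, 30, 8, 56, 89, 17]… (length divides ord_101(7)).
Decompose π into cycles: lengths [100, 1] (2 cycles, including the fixed point 0).
sign(π) = (−1)^{n − #cycles} = (−1)^{101−2} = (−1)^99 = -1.
Check: (7/101) = -1 by Zolotarev.

-1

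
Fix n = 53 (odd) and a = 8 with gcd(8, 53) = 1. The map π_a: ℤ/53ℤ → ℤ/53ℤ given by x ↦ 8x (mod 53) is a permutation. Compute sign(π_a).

Start at x=50: 50 → 29 → 20 → 1 → 8 → 11 → 35 → … (one orbit).
π_8 has 2 disjoint cycles with lengths [52, 1] on {0,…,52}.
2 cycles on 53: each ℓ→(−1)^(ℓ−1), product (−1)^51 = -1.

-1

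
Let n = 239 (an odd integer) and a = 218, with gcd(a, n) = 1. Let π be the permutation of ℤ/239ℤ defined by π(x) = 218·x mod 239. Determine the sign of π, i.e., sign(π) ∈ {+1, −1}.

+1

Trace 101: π^k(101) = [101, 30, 87, 85, 127, 201, 81] for k=0..6.
Cycle type of π: 119×2 + 1; total 3 cycles.
With 3 cycles on 239 points, sign = (−1)^{239−3} = +1.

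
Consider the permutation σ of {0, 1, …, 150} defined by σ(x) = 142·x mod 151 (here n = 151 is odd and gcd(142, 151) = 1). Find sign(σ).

-1

Start at x=27: 27 → 59 → 73 → 98 → 24 → 86 → 132 → … (one orbit).
The orbit structure of x ↦ 142x mod 151: 4 orbits of sizes [50, 50, 50, 1].
sign(π) = (−1)^{n − #cycles} = (−1)^{151−4} = (−1)^147 = -1.
Via Zolotarev, sign(π_{142}) = (142|151) = -1.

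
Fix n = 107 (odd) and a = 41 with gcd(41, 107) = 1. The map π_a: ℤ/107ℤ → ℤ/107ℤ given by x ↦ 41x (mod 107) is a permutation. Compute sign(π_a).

Orbit of 105 under x↦41x: [105, 25, 62, 81, 4, 57, 90]… (length divides ord_107(41)).
Decompose π into cycles: lengths [53, 53, 1] (3 cycles, including the fixed point 0).
Σ(ℓ_i−1) = 107−3 = 104; sign = (−1)^104 = +1.

+1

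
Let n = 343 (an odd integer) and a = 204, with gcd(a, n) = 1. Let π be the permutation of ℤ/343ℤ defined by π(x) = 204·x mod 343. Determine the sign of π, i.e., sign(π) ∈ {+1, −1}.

Trace 267: π^k(267) = [267, 274, 330, 92, 246, 106, 15] for k=0..6.
π_204 has 19 disjoint cycles with lengths [49, 49, 49, 49, 49, 49, 7, 7, 7, 7, 7, 7, 1, 1, 1, 1, 1, 1, 1] on {0,…,342}.
19 cycles on 343: each ℓ→(−1)^(ℓ−1), product (−1)^324 = +1.
Check: (204/343) = +1 by Zolotarev.

+1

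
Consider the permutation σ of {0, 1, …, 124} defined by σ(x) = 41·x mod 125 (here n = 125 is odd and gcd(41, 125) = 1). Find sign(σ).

+1

Trace 31: π^k(31) = [31, 21, 111, 51, 91, 106, 96] for k=0..6.
Cycle lengths of π_41 on ℤ/125ℤ: [25, 25, 25, 25, 5, 5, 5, 5, 1, 1, 1, 1, 1]; 13 cycles in total.
sign(π) = (−1)^{n − #cycles} = (−1)^{125−13} = (−1)^112 = +1.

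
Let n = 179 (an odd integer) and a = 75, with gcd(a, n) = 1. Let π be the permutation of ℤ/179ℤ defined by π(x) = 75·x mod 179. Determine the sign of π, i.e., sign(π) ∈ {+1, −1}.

+1

Orbit of 74 under x↦75x: [74, 1, 75, 76, 151, 48, 20]… (length divides ord_179(75)).
The orbit structure of x ↦ 75x mod 179: 3 orbits of sizes [89, 89, 1].
3 cycles on 179: each ℓ→(−1)^(ℓ−1), product (−1)^176 = +1.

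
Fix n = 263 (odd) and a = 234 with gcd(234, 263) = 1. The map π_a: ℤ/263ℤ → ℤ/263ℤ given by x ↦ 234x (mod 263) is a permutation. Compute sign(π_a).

Trace 133: π^k(133) = [133, 88, 78, 105, 111, 200, 249] for k=0..6.
Decompose π into cycles: lengths [131, 131, 1] (3 cycles, including the fixed point 0).
Σ(ℓ_i−1) = 263−3 = 260; sign = (−1)^260 = +1.

+1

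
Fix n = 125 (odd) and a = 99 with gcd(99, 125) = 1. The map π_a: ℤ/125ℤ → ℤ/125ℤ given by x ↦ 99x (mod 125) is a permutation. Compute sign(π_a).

+1

Orbit of 99 under x↦99x: [99, 51, 49, 101, 124, 26, 74]… (length divides ord_125(99)).
Decompose π into cycles: lengths [10, 10, 10, 10, 10, 10, 10, 10, 10, 10, 2, 2, 2, 2, 2, 2, 2, 2, 2, 2, 2, 2, 1] (23 cycles, including the fixed point 0).
With 23 cycles on 125 points, sign = (−1)^{125−23} = +1.
Zolotarev: (99|125) = +1, matching the cycle-count sign.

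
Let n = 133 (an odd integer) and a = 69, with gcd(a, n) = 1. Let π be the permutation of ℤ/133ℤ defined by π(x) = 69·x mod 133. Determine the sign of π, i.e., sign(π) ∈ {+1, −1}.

+1

Orbit of 64 under x↦69x: [64, 27, 1, 69, 106, 132]… (length divides ord_133(69)).
Decompose π into cycles: lengths [6, 6, 6, 6, 6, 6, 6, 6, 6, 6, 6, 6, 6, 6, 6, 6, 6, 6, 6, 6, 6, 2, 2, 2, 1] (25 cycles, including the fixed point 0).
Σ(ℓ_i−1) = 133−25 = 108; sign = (−1)^108 = +1.
Zolotarev: (69|133) = +1, matching the cycle-count sign.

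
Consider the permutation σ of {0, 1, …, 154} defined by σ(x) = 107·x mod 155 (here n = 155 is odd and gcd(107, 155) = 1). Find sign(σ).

-1

Start at x=143: 143 → 111 → 97 → 149 → 133 → 126 → 152 → … (one orbit).
Decompose π into cycles: lengths [60, 60, 15, 15, 4, 1] (6 cycles, including the fixed point 0).
155 − 6 = 149 transpositions; sign(π) = (−1)^149 = -1.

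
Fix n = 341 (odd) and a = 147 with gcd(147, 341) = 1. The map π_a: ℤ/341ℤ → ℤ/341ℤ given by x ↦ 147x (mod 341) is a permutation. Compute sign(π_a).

-1

Trace 147: π^k(147) = [147, 126, 108, 190, 309, 70, 60] for k=0..6.
Cycle type of π: 10×33 + 5×2 + 1; total 36 cycles.
341 − 36 = 305 transpositions; sign(π) = (−1)^305 = -1.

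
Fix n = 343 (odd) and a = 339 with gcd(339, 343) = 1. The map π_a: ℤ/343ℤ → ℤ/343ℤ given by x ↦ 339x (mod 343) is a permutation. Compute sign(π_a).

-1

Trace 186: π^k(186) = [186, 285, 232, 101, 282, 244, 53] for k=0..6.
Decompose π into cycles: lengths [294, 42, 6, 1] (4 cycles, including the fixed point 0).
n − c = 343 − 4 = 339; sign = (−1)^339 = -1.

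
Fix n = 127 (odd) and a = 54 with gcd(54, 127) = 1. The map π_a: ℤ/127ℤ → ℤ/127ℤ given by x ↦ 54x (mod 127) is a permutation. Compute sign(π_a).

-1

Orbit of 5 under x↦54x: [5, 16, 102, 47, 125, 19, 10]… (length divides ord_127(54)).
4 cycles of lengths [42, 42, 42, 1].
127 − 4 = 123 transpositions; sign(π) = (−1)^123 = -1.
Zolotarev: (54|127) = -1, matching the cycle-count sign.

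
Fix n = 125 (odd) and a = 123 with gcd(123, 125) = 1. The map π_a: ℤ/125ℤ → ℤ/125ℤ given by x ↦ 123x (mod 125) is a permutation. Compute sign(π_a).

-1

Trace 16: π^k(16) = [16, 93, 64, 122, 6, 113, 24] for k=0..6.
π_123 has 4 disjoint cycles with lengths [100, 20, 4, 1] on {0,…,124}.
4 cycles on 125: each ℓ→(−1)^(ℓ−1), product (−1)^121 = -1.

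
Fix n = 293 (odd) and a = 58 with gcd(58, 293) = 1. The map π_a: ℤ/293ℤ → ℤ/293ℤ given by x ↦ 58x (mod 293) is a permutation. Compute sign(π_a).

+1

Start at x=152: 152 → 26 → 43 → 150 → 203 → 54 → 202 → … (one orbit).
The orbit structure of x ↦ 58x mod 293: 3 orbits of sizes [146, 146, 1].
sign(π) = (−1)^{n − #cycles} = (−1)^{293−3} = (−1)^290 = +1.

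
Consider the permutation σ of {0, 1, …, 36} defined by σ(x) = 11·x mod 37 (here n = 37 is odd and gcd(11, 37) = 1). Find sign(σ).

Start at x=26: 26 → 27 → 1 → 11 → 10 → 36 → 26 (one orbit).
Decompose π into cycles: lengths [6, 6, 6, 6, 6, 6, 1] (7 cycles, including the fixed point 0).
With 7 cycles on 37 points, sign = (−1)^{37−7} = +1.
The Jacobi symbol (11|37) = +1 (Zolotarev) agrees.

+1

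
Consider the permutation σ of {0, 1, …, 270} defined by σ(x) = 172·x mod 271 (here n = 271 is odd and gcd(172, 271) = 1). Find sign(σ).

-1

Trace 45: π^k(45) = [45, 152, 128, 65, 69, 215, 124] for k=0..6.
Decompose π into cycles: lengths [270, 1] (2 cycles, including the fixed point 0).
Σ(ℓ_i−1) = 271−2 = 269; sign = (−1)^269 = -1.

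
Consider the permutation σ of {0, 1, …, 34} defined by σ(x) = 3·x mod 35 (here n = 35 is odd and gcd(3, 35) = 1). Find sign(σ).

Orbit of 1 under x↦3x: [1, 3, 9, 27, 11, 33, 29]… (length divides ord_35(3)).
The orbit structure of x ↦ 3x mod 35: 5 orbits of sizes [12, 12, 6, 4, 1].
5 cycles on 35: each ℓ→(−1)^(ℓ−1), product (−1)^30 = +1.

+1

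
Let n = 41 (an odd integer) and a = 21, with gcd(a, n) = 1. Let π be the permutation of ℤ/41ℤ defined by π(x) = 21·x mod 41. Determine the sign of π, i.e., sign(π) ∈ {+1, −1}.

Orbit of 25 under x↦21x: [25, 33, 37, 39, 40, 20, 10]… (length divides ord_41(21)).
The orbit structure of x ↦ 21x mod 41: 3 orbits of sizes [20, 20, 1].
n − c = 41 − 3 = 38; sign = (−1)^38 = +1.

+1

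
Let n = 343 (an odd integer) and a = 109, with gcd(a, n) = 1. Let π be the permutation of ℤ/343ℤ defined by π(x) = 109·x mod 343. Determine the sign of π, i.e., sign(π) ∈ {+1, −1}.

+1

Trace 170: π^k(170) = [170, 8, 186, 37, 260, 214, 2] for k=0..6.
π_109 has 7 disjoint cycles with lengths [147, 147, 21, 21, 3, 3, 1] on {0,…,342}.
n − c = 343 − 7 = 336; sign = (−1)^336 = +1.
Check: (109/343) = +1 by Zolotarev.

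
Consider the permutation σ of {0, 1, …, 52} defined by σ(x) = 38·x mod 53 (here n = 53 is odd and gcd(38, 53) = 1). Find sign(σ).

Start at x=36: 36 → 43 → 44 → 29 → 42 → 6 → 16 → … (one orbit).
π_38 has 3 disjoint cycles with lengths [26, 26, 1] on {0,…,52}.
With 3 cycles on 53 points, sign = (−1)^{53−3} = +1.

+1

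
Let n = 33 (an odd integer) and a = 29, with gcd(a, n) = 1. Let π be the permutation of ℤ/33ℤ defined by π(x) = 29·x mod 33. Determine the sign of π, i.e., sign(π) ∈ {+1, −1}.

+1

Trace 25: π^k(25) = [25, 32, 4, 17, 31, 8, 1] for k=0..6.
π_29 has 5 disjoint cycles with lengths [10, 10, 10, 2, 1] on {0,…,32}.
5 cycles on 33: each ℓ→(−1)^(ℓ−1), product (−1)^28 = +1.
Via Zolotarev, sign(π_{29}) = (29|33) = +1.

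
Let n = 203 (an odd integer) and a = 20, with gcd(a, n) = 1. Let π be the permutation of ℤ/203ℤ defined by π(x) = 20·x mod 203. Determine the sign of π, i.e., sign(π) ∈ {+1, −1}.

Orbit of 111 under x↦20x: [111, 190, 146, 78, 139, 141, 181]… (length divides ord_203(20)).
Cycle type of π: 14×12 + 7×4 + 2×3 + 1; total 20 cycles.
sign(π) = (−1)^{n − #cycles} = (−1)^{203−20} = (−1)^183 = -1.

-1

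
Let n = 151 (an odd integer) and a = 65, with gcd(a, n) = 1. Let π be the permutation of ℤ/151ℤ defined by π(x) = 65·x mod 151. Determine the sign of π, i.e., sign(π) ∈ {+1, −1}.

-1

Orbit of 59 under x↦65x: [59, 60, 125, 122, 78, 87, 68]… (length divides ord_151(65)).
Cycle type of π: 50×3 + 1; total 4 cycles.
4 cycles on 151: each ℓ→(−1)^(ℓ−1), product (−1)^147 = -1.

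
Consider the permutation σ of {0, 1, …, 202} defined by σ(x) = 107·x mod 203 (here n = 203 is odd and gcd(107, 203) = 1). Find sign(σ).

Trace 1: π^k(1) = [1, 107, 81, 141, 65, 53, 190] for k=0..6.
15 cycles of lengths [21, 21, 21, 21, 21, 21, 21, 21, 7, 7, 7, 7, 3, 3, 1].
Σ(ℓ_i−1) = 203−15 = 188; sign = (−1)^188 = +1.
Check: (107/203) = +1 by Zolotarev.

+1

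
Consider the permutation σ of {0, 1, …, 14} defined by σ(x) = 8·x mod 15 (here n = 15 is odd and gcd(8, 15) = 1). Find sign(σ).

Trace 2: π^k(2) = [2, 1, 8, 4] for k=0..3.
5 cycles of lengths [4, 4, 4, 2, 1].
15 − 5 = 10 transpositions; sign(π) = (−1)^10 = +1.
Check: (8/15) = +1 by Zolotarev.

+1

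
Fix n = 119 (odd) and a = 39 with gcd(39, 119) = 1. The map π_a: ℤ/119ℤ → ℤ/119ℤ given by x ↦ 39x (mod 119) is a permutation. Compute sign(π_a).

Start at x=18: 18 → 107 → 8 → 74 → 30 → 99 → 53 → … (one orbit).
π_39 has 6 disjoint cycles with lengths [48, 48, 16, 3, 3, 1] on {0,…,118}.
119 − 6 = 113 transpositions; sign(π) = (−1)^113 = -1.

-1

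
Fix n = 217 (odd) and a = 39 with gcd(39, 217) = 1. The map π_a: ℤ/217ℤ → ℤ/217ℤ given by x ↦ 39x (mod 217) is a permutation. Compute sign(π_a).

Orbit of 1 under x↦39x: [1, 39, 2, 78, 4, 156, 8]… (length divides ord_217(39)).
21 cycles of lengths [15, 15, 15, 15, 15, 15, 15, 15, 15, 15, 15, 15, 5, 5, 5, 5, 5, 5, 3, 3, 1].
217 − 21 = 196 transpositions; sign(π) = (−1)^196 = +1.

+1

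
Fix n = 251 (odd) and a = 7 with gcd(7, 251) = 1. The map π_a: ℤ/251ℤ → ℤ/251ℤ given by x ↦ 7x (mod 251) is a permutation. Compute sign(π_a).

Trace 233: π^k(233) = [233, 125, 122, 101, 205, 180, 5] for k=0..6.
The orbit structure of x ↦ 7x mod 251: 3 orbits of sizes [125, 125, 1].
Σ(ℓ_i−1) = 251−3 = 248; sign = (−1)^248 = +1.

+1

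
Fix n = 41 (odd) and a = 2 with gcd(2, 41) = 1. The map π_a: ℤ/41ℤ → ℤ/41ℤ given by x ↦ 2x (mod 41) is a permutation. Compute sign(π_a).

Start at x=5: 5 → 10 → 20 → 40 → 39 → 37 → 33 → … (one orbit).
π_2 has 3 disjoint cycles with lengths [20, 20, 1] on {0,…,40}.
sign(π) = (−1)^{n − #cycles} = (−1)^{41−3} = (−1)^38 = +1.
Zolotarev: (2|41) = +1, matching the cycle-count sign.

+1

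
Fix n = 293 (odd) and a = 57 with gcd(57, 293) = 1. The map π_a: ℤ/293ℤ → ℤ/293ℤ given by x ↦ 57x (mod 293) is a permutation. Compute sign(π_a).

Start at x=262: 262 → 284 → 73 → 59 → 140 → 69 → 124 → … (one orbit).
Decompose π into cycles: lengths [73, 73, 73, 73, 1] (5 cycles, including the fixed point 0).
With 5 cycles on 293 points, sign = (−1)^{293−5} = +1.
Via Zolotarev, sign(π_{57}) = (57|293) = +1.

+1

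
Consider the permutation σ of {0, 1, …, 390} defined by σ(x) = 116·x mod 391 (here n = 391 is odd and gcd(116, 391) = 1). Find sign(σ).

Orbit of 47 under x↦116x: [47, 369, 185, 346, 254, 139, 93]… (length divides ord_391(116)).
46 cycles of lengths [16, 16, 16, 16, 16, 16, 16, 16, 16, 16, 16, 16, 16, 16, 16, 16, 16, 16, 16, 16, 16, 16, 16, 1, 1, 1, 1, 1, 1, 1, 1, 1, 1, 1, 1, 1, 1, 1, 1, 1, 1, 1, 1, 1, 1, 1].
391 − 46 = 345 transpositions; sign(π) = (−1)^345 = -1.

-1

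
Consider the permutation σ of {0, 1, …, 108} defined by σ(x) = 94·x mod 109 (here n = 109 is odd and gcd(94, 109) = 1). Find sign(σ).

+1

Orbit of 38 under x↦94x: [38, 84, 48, 43, 9, 83, 63]… (length divides ord_109(94)).
The orbit structure of x ↦ 94x mod 109: 3 orbits of sizes [54, 54, 1].
n − c = 109 − 3 = 106; sign = (−1)^106 = +1.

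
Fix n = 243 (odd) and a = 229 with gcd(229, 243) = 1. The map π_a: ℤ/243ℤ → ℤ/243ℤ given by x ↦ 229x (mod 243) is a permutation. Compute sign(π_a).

Trace 157: π^k(157) = [157, 232, 154, 31, 52, 1, 229] for k=0..6.
Cycle lengths of π_229 on ℤ/243ℤ: [81, 81, 27, 27, 9, 9, 3, 3, 1, 1, 1]; 11 cycles in total.
sign(π) = (−1)^{n − #cycles} = (−1)^{243−11} = (−1)^232 = +1.

+1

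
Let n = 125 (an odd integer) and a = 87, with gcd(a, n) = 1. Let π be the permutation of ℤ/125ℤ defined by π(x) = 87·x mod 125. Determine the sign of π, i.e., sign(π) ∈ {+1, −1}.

-1

Trace 82: π^k(82) = [82, 9, 33, 121, 27, 99, 113] for k=0..6.
The orbit structure of x ↦ 87x mod 125: 4 orbits of sizes [100, 20, 4, 1].
With 4 cycles on 125 points, sign = (−1)^{125−4} = -1.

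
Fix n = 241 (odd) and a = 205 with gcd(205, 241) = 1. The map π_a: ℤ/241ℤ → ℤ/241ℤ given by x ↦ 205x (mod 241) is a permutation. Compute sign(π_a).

Trace 1: π^k(1) = [1, 205, 91, 98, 87] for k=0..4.
Cycle type of π: 5×48 + 1; total 49 cycles.
Σ(ℓ_i−1) = 241−49 = 192; sign = (−1)^192 = +1.
Via Zolotarev, sign(π_{205}) = (205|241) = +1.

+1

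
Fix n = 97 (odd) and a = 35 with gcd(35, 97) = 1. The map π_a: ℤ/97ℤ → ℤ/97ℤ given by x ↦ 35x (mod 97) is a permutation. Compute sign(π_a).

+1

Orbit of 1 under x↦35x: [1, 35, 61]… (length divides ord_97(35)).
π_35 has 33 disjoint cycles with lengths [3, 3, 3, 3, 3, 3, 3, 3, 3, 3, 3, 3, 3, 3, 3, 3, 3, 3, 3, 3, 3, 3, 3, 3, 3, 3, 3, 3, 3, 3, 3, 3, 1] on {0,…,96}.
With 33 cycles on 97 points, sign = (−1)^{97−33} = +1.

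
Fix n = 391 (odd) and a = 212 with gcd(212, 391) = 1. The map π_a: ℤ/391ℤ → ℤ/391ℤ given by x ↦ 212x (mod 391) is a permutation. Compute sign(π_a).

Orbit of 324 under x↦212x: [324, 263, 234, 342, 169, 247, 361]… (length divides ord_391(212)).
Cycle lengths of π_212 on ℤ/391ℤ: [88, 88, 88, 88, 22, 8, 8, 1]; 8 cycles in total.
Σ(ℓ_i−1) = 391−8 = 383; sign = (−1)^383 = -1.

-1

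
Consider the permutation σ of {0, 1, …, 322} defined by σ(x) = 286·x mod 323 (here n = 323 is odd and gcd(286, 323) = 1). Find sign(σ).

-1

Start at x=96: 96 → 1 → 286 → 77 → 58 → 115 → 267 → … (one orbit).
Cycle type of π: 16×19 + 1×19; total 38 cycles.
38 cycles on 323: each ℓ→(−1)^(ℓ−1), product (−1)^285 = -1.
The Jacobi symbol (286|323) = -1 (Zolotarev) agrees.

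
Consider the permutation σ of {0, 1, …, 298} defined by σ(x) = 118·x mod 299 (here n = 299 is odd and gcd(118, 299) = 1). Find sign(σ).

+1

Trace 27: π^k(27) = [27, 196, 105, 131, 209, 144, 248] for k=0..6.
π_118 has 39 disjoint cycles with lengths [11, 11, 11, 11, 11, 11, 11, 11, 11, 11, 11, 11, 11, 11, 11, 11, 11, 11, 11, 11, 11, 11, 11, 11, 11, 11, 1, 1, 1, 1, 1, 1, 1, 1, 1, 1, 1, 1, 1] on {0,…,298}.
Σ(ℓ_i−1) = 299−39 = 260; sign = (−1)^260 = +1.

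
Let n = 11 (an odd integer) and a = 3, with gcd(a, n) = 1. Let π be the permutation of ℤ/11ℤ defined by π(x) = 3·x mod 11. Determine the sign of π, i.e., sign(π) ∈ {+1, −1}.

Start at x=1: 1 → 3 → 9 → 5 → 4 → 1 (one orbit).
π_3 has 3 disjoint cycles with lengths [5, 5, 1] on {0,…,10}.
Σ(ℓ_i−1) = 11−3 = 8; sign = (−1)^8 = +1.

+1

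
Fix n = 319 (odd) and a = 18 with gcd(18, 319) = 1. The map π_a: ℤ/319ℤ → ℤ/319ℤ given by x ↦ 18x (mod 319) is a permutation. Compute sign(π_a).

+1

Orbit of 19 under x↦18x: [19, 23, 95, 115, 156, 256, 142]… (length divides ord_319(18)).
Cycle lengths of π_18 on ℤ/319ℤ: [140, 140, 28, 10, 1]; 5 cycles in total.
5 cycles on 319: each ℓ→(−1)^(ℓ−1), product (−1)^314 = +1.
Check: (18/319) = +1 by Zolotarev.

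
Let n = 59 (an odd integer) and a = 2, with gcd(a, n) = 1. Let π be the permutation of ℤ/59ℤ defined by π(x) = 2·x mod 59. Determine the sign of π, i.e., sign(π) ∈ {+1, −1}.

-1

Orbit of 41 under x↦2x: [41, 23, 46, 33, 7, 14, 28]… (length divides ord_59(2)).
The orbit structure of x ↦ 2x mod 59: 2 orbits of sizes [58, 1].
59 − 2 = 57 transpositions; sign(π) = (−1)^57 = -1.
Check: (2/59) = -1 by Zolotarev.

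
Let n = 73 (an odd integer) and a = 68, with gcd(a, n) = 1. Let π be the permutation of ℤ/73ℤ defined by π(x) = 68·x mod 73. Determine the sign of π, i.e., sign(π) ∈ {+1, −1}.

-1

Orbit of 53 under x↦68x: [53, 27, 11, 18, 56, 12, 13]… (length divides ord_73(68)).
Cycle type of π: 72 + 1; total 2 cycles.
73 − 2 = 71 transpositions; sign(π) = (−1)^71 = -1.
Zolotarev: (68|73) = -1, matching the cycle-count sign.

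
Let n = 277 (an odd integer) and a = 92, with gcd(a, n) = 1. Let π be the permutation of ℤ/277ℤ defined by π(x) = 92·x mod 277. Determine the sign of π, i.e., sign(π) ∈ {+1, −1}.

Orbit of 169 under x↦92x: [169, 36, 265, 4, 91, 62, 164]… (length divides ord_277(92)).
3 cycles of lengths [138, 138, 1].
Σ(ℓ_i−1) = 277−3 = 274; sign = (−1)^274 = +1.
Via Zolotarev, sign(π_{92}) = (92|277) = +1.

+1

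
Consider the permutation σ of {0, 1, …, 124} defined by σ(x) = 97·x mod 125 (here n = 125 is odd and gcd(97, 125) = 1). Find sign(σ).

-1

Start at x=96: 96 → 62 → 14 → 108 → 101 → 47 → 59 → … (one orbit).
Cycle lengths of π_97 on ℤ/125ℤ: [100, 20, 4, 1]; 4 cycles in total.
125 − 4 = 121 transpositions; sign(π) = (−1)^121 = -1.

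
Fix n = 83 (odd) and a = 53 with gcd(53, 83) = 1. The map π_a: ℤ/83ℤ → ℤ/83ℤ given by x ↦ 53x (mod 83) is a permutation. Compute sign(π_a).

-1

Trace 22: π^k(22) = [22, 4, 46, 31, 66, 12, 55] for k=0..6.
Cycle lengths of π_53 on ℤ/83ℤ: [82, 1]; 2 cycles in total.
With 2 cycles on 83 points, sign = (−1)^{83−2} = -1.
Via Zolotarev, sign(π_{53}) = (53|83) = -1.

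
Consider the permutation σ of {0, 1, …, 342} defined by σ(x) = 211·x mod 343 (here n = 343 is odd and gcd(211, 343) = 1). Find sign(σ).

+1

Trace 309: π^k(309) = [309, 29, 288, 57, 22, 183, 197] for k=0..6.
19 cycles of lengths [49, 49, 49, 49, 49, 49, 7, 7, 7, 7, 7, 7, 1, 1, 1, 1, 1, 1, 1].
343 − 19 = 324 transpositions; sign(π) = (−1)^324 = +1.
Check: (211/343) = +1 by Zolotarev.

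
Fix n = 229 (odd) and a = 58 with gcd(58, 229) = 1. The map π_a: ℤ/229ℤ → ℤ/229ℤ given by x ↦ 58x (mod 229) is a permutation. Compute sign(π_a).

Start at x=192: 192 → 144 → 108 → 81 → 118 → 203 → 95 → … (one orbit).
Decompose π into cycles: lengths [114, 114, 1] (3 cycles, including the fixed point 0).
Σ(ℓ_i−1) = 229−3 = 226; sign = (−1)^226 = +1.
Via Zolotarev, sign(π_{58}) = (58|229) = +1.

+1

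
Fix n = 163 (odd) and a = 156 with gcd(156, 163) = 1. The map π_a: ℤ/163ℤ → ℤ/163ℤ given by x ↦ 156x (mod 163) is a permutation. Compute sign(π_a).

+1

Trace 57: π^k(57) = [57, 90, 22, 9, 100, 115, 10] for k=0..6.
Cycle lengths of π_156 on ℤ/163ℤ: [81, 81, 1]; 3 cycles in total.
163 − 3 = 160 transpositions; sign(π) = (−1)^160 = +1.
Zolotarev: (156|163) = +1, matching the cycle-count sign.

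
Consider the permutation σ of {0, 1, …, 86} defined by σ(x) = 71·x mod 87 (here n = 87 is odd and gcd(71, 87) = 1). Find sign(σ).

Start at x=62: 62 → 52 → 38 → 1 → 71 → 82 → 80 → … (one orbit).
8 cycles of lengths [14, 14, 14, 14, 14, 14, 2, 1].
8 cycles on 87: each ℓ→(−1)^(ℓ−1), product (−1)^79 = -1.
Via Zolotarev, sign(π_{71}) = (71|87) = -1.

-1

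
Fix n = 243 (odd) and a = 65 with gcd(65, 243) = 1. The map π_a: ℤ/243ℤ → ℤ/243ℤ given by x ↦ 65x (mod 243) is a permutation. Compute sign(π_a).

-1

Orbit of 29 under x↦65x: [29, 184, 53, 43, 122, 154, 47]… (length divides ord_243(65)).
6 cycles of lengths [162, 54, 18, 6, 2, 1].
With 6 cycles on 243 points, sign = (−1)^{243−6} = -1.
Via Zolotarev, sign(π_{65}) = (65|243) = -1.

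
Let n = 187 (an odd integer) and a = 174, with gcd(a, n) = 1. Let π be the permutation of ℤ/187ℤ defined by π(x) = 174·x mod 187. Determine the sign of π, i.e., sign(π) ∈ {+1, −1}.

+1

Start at x=69: 69 → 38 → 67 → 64 → 103 → 157 → 16 → … (one orbit).
Cycle lengths of π_174 on ℤ/187ℤ: [20, 20, 20, 20, 20, 20, 20, 20, 5, 5, 4, 4, 4, 4, 1]; 15 cycles in total.
15 cycles on 187: each ℓ→(−1)^(ℓ−1), product (−1)^172 = +1.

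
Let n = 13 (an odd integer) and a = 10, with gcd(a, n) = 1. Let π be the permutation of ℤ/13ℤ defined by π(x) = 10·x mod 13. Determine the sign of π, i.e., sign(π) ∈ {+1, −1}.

Trace 3: π^k(3) = [3, 4, 1, 10, 9, 12] for k=0..5.
3 cycles of lengths [6, 6, 1].
With 3 cycles on 13 points, sign = (−1)^{13−3} = +1.

+1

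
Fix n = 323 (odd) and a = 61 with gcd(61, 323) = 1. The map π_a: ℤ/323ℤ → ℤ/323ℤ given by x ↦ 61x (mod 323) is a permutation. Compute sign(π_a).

-1

Trace 1: π^k(1) = [1, 61, 168, 235, 123, 74, 315] for k=0..6.
Decompose π into cycles: lengths [144, 144, 16, 9, 9, 1] (6 cycles, including the fixed point 0).
6 cycles on 323: each ℓ→(−1)^(ℓ−1), product (−1)^317 = -1.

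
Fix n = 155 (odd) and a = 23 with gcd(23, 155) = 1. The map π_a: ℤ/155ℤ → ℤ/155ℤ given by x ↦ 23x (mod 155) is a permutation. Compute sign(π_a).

Start at x=66: 66 → 123 → 39 → 122 → 16 → 58 → 94 → … (one orbit).
11 cycles of lengths [20, 20, 20, 20, 20, 20, 10, 10, 10, 4, 1].
Σ(ℓ_i−1) = 155−11 = 144; sign = (−1)^144 = +1.

+1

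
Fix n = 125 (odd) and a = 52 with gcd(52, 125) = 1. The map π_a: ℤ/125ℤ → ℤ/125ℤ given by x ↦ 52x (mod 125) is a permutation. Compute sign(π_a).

-1

Orbit of 74 under x↦52x: [74, 98, 96, 117, 84, 118, 11]… (length divides ord_125(52)).
Cycle type of π: 100 + 20 + 4 + 1; total 4 cycles.
With 4 cycles on 125 points, sign = (−1)^{125−4} = -1.
Check: (52/125) = -1 by Zolotarev.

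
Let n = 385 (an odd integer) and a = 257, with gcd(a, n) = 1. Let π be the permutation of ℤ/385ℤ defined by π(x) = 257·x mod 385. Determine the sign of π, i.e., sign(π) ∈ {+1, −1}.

Trace 16: π^k(16) = [16, 262, 344, 243, 81, 27, 9] for k=0..6.
15 cycles of lengths [60, 60, 60, 60, 30, 30, 20, 20, 12, 12, 6, 5, 5, 4, 1].
n − c = 385 − 15 = 370; sign = (−1)^370 = +1.

+1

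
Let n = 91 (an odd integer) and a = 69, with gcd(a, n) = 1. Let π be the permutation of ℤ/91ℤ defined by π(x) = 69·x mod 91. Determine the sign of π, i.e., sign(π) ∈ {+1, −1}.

Trace 22: π^k(22) = [22, 62, 1, 69, 29, 90] for k=0..5.
Cycle type of π: 6×14 + 2×3 + 1; total 18 cycles.
Σ(ℓ_i−1) = 91−18 = 73; sign = (−1)^73 = -1.

-1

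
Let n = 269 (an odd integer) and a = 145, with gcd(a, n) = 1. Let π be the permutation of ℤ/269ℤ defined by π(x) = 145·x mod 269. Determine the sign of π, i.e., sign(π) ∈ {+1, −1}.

-1

Start at x=130: 130 → 20 → 210 → 53 → 153 → 127 → 123 → … (one orbit).
π_145 has 2 disjoint cycles with lengths [268, 1] on {0,…,268}.
n − c = 269 − 2 = 267; sign = (−1)^267 = -1.
Via Zolotarev, sign(π_{145}) = (145|269) = -1.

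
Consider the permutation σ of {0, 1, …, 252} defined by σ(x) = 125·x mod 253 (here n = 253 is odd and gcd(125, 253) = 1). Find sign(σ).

-1

Start at x=169: 169 → 126 → 64 → 157 → 144 → 37 → 71 → … (one orbit).
Cycle type of π: 110×2 + 22 + 5×2 + 1; total 6 cycles.
Σ(ℓ_i−1) = 253−6 = 247; sign = (−1)^247 = -1.
The Jacobi symbol (125|253) = -1 (Zolotarev) agrees.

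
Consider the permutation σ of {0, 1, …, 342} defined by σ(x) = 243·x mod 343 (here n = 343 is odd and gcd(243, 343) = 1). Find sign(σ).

Trace 187: π^k(187) = [187, 165, 307, 170, 150, 92, 61] for k=0..6.
The orbit structure of x ↦ 243x mod 343: 4 orbits of sizes [294, 42, 6, 1].
With 4 cycles on 343 points, sign = (−1)^{343−4} = -1.

-1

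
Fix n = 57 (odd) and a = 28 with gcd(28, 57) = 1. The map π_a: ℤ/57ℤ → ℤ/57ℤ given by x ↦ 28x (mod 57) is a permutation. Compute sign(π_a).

Trace 16: π^k(16) = [16, 49, 4, 55, 1, 28, 43] for k=0..6.
The orbit structure of x ↦ 28x mod 57: 9 orbits of sizes [9, 9, 9, 9, 9, 9, 1, 1, 1].
sign(π) = (−1)^{n − #cycles} = (−1)^{57−9} = (−1)^48 = +1.

+1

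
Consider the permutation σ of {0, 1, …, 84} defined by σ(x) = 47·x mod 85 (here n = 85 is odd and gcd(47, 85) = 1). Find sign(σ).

-1

Start at x=47: 47 → 84 → 38 → 1 → 47 (one orbit).
22 cycles of lengths [4, 4, 4, 4, 4, 4, 4, 4, 4, 4, 4, 4, 4, 4, 4, 4, 4, 4, 4, 4, 4, 1].
sign(π) = (−1)^{n − #cycles} = (−1)^{85−22} = (−1)^63 = -1.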